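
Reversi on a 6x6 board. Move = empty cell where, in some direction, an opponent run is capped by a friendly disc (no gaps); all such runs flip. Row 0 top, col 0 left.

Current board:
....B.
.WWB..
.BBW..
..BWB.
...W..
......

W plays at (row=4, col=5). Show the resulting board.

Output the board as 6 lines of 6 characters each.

Answer: ....B.
.WWB..
.BBW..
..BWW.
...W.W
......

Derivation:
Place W at (4,5); scan 8 dirs for brackets.
Dir NW: opp run (3,4) capped by W -> flip
Dir N: first cell '.' (not opp) -> no flip
Dir NE: edge -> no flip
Dir W: first cell '.' (not opp) -> no flip
Dir E: edge -> no flip
Dir SW: first cell '.' (not opp) -> no flip
Dir S: first cell '.' (not opp) -> no flip
Dir SE: edge -> no flip
All flips: (3,4)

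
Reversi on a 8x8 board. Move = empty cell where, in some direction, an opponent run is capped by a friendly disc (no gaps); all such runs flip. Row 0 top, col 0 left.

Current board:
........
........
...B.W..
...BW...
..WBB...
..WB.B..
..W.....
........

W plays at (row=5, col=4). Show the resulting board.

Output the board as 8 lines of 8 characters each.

Place W at (5,4); scan 8 dirs for brackets.
Dir NW: opp run (4,3), next='.' -> no flip
Dir N: opp run (4,4) capped by W -> flip
Dir NE: first cell '.' (not opp) -> no flip
Dir W: opp run (5,3) capped by W -> flip
Dir E: opp run (5,5), next='.' -> no flip
Dir SW: first cell '.' (not opp) -> no flip
Dir S: first cell '.' (not opp) -> no flip
Dir SE: first cell '.' (not opp) -> no flip
All flips: (4,4) (5,3)

Answer: ........
........
...B.W..
...BW...
..WBW...
..WWWB..
..W.....
........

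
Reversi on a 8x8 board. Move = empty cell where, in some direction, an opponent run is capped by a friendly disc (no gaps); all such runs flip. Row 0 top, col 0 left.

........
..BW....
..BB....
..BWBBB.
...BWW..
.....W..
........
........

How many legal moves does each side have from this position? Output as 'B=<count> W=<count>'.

-- B to move --
(0,2): no bracket -> illegal
(0,3): flips 1 -> legal
(0,4): flips 1 -> legal
(1,4): flips 1 -> legal
(2,4): no bracket -> illegal
(4,2): no bracket -> illegal
(4,6): flips 2 -> legal
(5,3): flips 1 -> legal
(5,4): flips 2 -> legal
(5,6): flips 1 -> legal
(6,4): no bracket -> illegal
(6,5): flips 2 -> legal
(6,6): flips 3 -> legal
B mobility = 9
-- W to move --
(0,1): flips 3 -> legal
(0,2): no bracket -> illegal
(0,3): no bracket -> illegal
(1,1): flips 2 -> legal
(1,4): no bracket -> illegal
(2,1): no bracket -> illegal
(2,4): flips 1 -> legal
(2,5): flips 1 -> legal
(2,6): flips 1 -> legal
(2,7): flips 1 -> legal
(3,1): flips 2 -> legal
(3,7): flips 3 -> legal
(4,1): no bracket -> illegal
(4,2): flips 1 -> legal
(4,6): no bracket -> illegal
(4,7): no bracket -> illegal
(5,2): no bracket -> illegal
(5,3): flips 1 -> legal
(5,4): no bracket -> illegal
W mobility = 10

Answer: B=9 W=10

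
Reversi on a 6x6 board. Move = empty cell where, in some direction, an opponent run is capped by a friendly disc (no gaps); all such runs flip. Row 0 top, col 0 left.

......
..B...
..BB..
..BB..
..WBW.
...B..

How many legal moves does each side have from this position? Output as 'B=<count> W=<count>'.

Answer: B=7 W=3

Derivation:
-- B to move --
(3,1): flips 1 -> legal
(3,4): no bracket -> illegal
(3,5): flips 1 -> legal
(4,1): flips 1 -> legal
(4,5): flips 1 -> legal
(5,1): flips 1 -> legal
(5,2): flips 1 -> legal
(5,4): no bracket -> illegal
(5,5): flips 1 -> legal
B mobility = 7
-- W to move --
(0,1): no bracket -> illegal
(0,2): flips 3 -> legal
(0,3): no bracket -> illegal
(1,1): flips 2 -> legal
(1,3): no bracket -> illegal
(1,4): no bracket -> illegal
(2,1): no bracket -> illegal
(2,4): flips 1 -> legal
(3,1): no bracket -> illegal
(3,4): no bracket -> illegal
(4,1): no bracket -> illegal
(5,2): no bracket -> illegal
(5,4): no bracket -> illegal
W mobility = 3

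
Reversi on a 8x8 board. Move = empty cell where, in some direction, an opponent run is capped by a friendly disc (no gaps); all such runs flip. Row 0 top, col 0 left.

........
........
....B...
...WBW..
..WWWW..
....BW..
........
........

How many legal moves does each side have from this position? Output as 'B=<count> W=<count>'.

Answer: B=6 W=9

Derivation:
-- B to move --
(2,2): no bracket -> illegal
(2,3): no bracket -> illegal
(2,5): no bracket -> illegal
(2,6): no bracket -> illegal
(3,1): no bracket -> illegal
(3,2): flips 2 -> legal
(3,6): flips 2 -> legal
(4,1): no bracket -> illegal
(4,6): flips 1 -> legal
(5,1): flips 2 -> legal
(5,2): flips 1 -> legal
(5,3): no bracket -> illegal
(5,6): flips 2 -> legal
(6,4): no bracket -> illegal
(6,5): no bracket -> illegal
(6,6): no bracket -> illegal
B mobility = 6
-- W to move --
(1,3): flips 1 -> legal
(1,4): flips 2 -> legal
(1,5): flips 1 -> legal
(2,3): flips 1 -> legal
(2,5): flips 1 -> legal
(5,3): flips 1 -> legal
(6,3): flips 1 -> legal
(6,4): flips 1 -> legal
(6,5): flips 1 -> legal
W mobility = 9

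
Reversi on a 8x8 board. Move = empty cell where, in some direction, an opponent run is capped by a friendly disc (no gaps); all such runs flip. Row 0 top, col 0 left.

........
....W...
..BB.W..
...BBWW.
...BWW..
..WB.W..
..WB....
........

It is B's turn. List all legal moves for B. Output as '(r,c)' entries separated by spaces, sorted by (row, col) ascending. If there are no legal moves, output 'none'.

Answer: (0,5) (1,6) (2,6) (3,7) (4,1) (4,6) (5,1) (5,4) (5,6) (6,1) (6,6) (7,1)

Derivation:
(0,3): no bracket -> illegal
(0,4): no bracket -> illegal
(0,5): flips 1 -> legal
(1,3): no bracket -> illegal
(1,5): no bracket -> illegal
(1,6): flips 1 -> legal
(2,4): no bracket -> illegal
(2,6): flips 2 -> legal
(2,7): no bracket -> illegal
(3,7): flips 2 -> legal
(4,1): flips 1 -> legal
(4,2): no bracket -> illegal
(4,6): flips 2 -> legal
(4,7): no bracket -> illegal
(5,1): flips 1 -> legal
(5,4): flips 1 -> legal
(5,6): flips 1 -> legal
(6,1): flips 2 -> legal
(6,4): no bracket -> illegal
(6,5): no bracket -> illegal
(6,6): flips 2 -> legal
(7,1): flips 1 -> legal
(7,2): no bracket -> illegal
(7,3): no bracket -> illegal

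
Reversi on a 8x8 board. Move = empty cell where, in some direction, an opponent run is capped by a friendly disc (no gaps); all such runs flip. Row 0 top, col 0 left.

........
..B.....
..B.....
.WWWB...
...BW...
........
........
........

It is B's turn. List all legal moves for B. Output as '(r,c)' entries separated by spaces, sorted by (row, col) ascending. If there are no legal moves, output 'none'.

Answer: (2,1) (2,3) (3,0) (4,0) (4,2) (4,5) (5,4) (5,5)

Derivation:
(2,0): no bracket -> illegal
(2,1): flips 1 -> legal
(2,3): flips 1 -> legal
(2,4): no bracket -> illegal
(3,0): flips 3 -> legal
(3,5): no bracket -> illegal
(4,0): flips 1 -> legal
(4,1): no bracket -> illegal
(4,2): flips 1 -> legal
(4,5): flips 1 -> legal
(5,3): no bracket -> illegal
(5,4): flips 1 -> legal
(5,5): flips 2 -> legal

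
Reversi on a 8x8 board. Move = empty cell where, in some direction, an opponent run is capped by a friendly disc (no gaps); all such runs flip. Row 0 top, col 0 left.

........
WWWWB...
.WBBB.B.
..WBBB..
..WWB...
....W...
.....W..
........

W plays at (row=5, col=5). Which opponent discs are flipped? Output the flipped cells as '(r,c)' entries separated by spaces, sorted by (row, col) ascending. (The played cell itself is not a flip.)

Answer: (2,2) (3,3) (4,4)

Derivation:
Dir NW: opp run (4,4) (3,3) (2,2) capped by W -> flip
Dir N: first cell '.' (not opp) -> no flip
Dir NE: first cell '.' (not opp) -> no flip
Dir W: first cell 'W' (not opp) -> no flip
Dir E: first cell '.' (not opp) -> no flip
Dir SW: first cell '.' (not opp) -> no flip
Dir S: first cell 'W' (not opp) -> no flip
Dir SE: first cell '.' (not opp) -> no flip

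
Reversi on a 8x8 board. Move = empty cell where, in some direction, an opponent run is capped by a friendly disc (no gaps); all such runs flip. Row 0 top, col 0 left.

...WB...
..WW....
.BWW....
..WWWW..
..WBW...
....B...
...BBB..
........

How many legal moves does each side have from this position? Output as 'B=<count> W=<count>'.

-- B to move --
(0,1): no bracket -> illegal
(0,2): flips 1 -> legal
(1,1): no bracket -> illegal
(1,4): no bracket -> illegal
(2,4): flips 4 -> legal
(2,5): flips 1 -> legal
(2,6): no bracket -> illegal
(3,1): flips 2 -> legal
(3,6): no bracket -> illegal
(4,1): flips 1 -> legal
(4,5): flips 1 -> legal
(4,6): no bracket -> illegal
(5,1): no bracket -> illegal
(5,2): no bracket -> illegal
(5,3): no bracket -> illegal
(5,5): no bracket -> illegal
B mobility = 6
-- W to move --
(0,5): flips 1 -> legal
(1,0): flips 1 -> legal
(1,1): no bracket -> illegal
(1,4): no bracket -> illegal
(1,5): no bracket -> illegal
(2,0): flips 1 -> legal
(3,0): flips 1 -> legal
(3,1): no bracket -> illegal
(4,5): no bracket -> illegal
(5,2): flips 1 -> legal
(5,3): flips 1 -> legal
(5,5): no bracket -> illegal
(5,6): no bracket -> illegal
(6,2): no bracket -> illegal
(6,6): no bracket -> illegal
(7,2): no bracket -> illegal
(7,3): no bracket -> illegal
(7,4): flips 2 -> legal
(7,5): no bracket -> illegal
(7,6): flips 3 -> legal
W mobility = 8

Answer: B=6 W=8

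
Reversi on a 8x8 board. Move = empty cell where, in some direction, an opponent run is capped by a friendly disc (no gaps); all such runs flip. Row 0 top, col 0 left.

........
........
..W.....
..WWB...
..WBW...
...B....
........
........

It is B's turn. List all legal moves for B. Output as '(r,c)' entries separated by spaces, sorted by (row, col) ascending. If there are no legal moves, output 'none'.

(1,1): no bracket -> illegal
(1,2): no bracket -> illegal
(1,3): no bracket -> illegal
(2,1): flips 1 -> legal
(2,3): flips 1 -> legal
(2,4): no bracket -> illegal
(3,1): flips 3 -> legal
(3,5): flips 1 -> legal
(4,1): flips 1 -> legal
(4,5): flips 1 -> legal
(5,1): no bracket -> illegal
(5,2): no bracket -> illegal
(5,4): flips 1 -> legal
(5,5): no bracket -> illegal

Answer: (2,1) (2,3) (3,1) (3,5) (4,1) (4,5) (5,4)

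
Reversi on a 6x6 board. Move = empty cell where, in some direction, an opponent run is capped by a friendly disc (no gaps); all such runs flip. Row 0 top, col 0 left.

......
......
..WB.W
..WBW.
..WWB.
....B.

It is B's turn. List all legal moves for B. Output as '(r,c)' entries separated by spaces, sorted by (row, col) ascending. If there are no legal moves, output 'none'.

(1,1): flips 1 -> legal
(1,2): no bracket -> illegal
(1,3): no bracket -> illegal
(1,4): no bracket -> illegal
(1,5): no bracket -> illegal
(2,1): flips 3 -> legal
(2,4): flips 1 -> legal
(3,1): flips 1 -> legal
(3,5): flips 1 -> legal
(4,1): flips 3 -> legal
(4,5): flips 1 -> legal
(5,1): flips 1 -> legal
(5,2): no bracket -> illegal
(5,3): flips 1 -> legal

Answer: (1,1) (2,1) (2,4) (3,1) (3,5) (4,1) (4,5) (5,1) (5,3)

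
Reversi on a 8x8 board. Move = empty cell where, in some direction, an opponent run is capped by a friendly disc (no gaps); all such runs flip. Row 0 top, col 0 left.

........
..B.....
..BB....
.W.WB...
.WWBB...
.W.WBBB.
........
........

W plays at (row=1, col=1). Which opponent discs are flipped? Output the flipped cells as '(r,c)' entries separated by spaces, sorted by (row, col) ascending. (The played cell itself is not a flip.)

Answer: (2,2)

Derivation:
Dir NW: first cell '.' (not opp) -> no flip
Dir N: first cell '.' (not opp) -> no flip
Dir NE: first cell '.' (not opp) -> no flip
Dir W: first cell '.' (not opp) -> no flip
Dir E: opp run (1,2), next='.' -> no flip
Dir SW: first cell '.' (not opp) -> no flip
Dir S: first cell '.' (not opp) -> no flip
Dir SE: opp run (2,2) capped by W -> flip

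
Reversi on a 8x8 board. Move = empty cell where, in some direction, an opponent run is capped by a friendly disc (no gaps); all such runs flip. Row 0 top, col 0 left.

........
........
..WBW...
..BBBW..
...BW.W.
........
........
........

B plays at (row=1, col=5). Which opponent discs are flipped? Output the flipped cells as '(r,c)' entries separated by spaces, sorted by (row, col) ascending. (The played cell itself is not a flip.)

Dir NW: first cell '.' (not opp) -> no flip
Dir N: first cell '.' (not opp) -> no flip
Dir NE: first cell '.' (not opp) -> no flip
Dir W: first cell '.' (not opp) -> no flip
Dir E: first cell '.' (not opp) -> no flip
Dir SW: opp run (2,4) capped by B -> flip
Dir S: first cell '.' (not opp) -> no flip
Dir SE: first cell '.' (not opp) -> no flip

Answer: (2,4)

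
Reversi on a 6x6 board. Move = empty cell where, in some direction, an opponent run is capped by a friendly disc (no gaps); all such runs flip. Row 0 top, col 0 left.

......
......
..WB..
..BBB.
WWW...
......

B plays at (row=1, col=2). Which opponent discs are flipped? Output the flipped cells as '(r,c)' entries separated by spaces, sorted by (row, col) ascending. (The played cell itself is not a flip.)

Dir NW: first cell '.' (not opp) -> no flip
Dir N: first cell '.' (not opp) -> no flip
Dir NE: first cell '.' (not opp) -> no flip
Dir W: first cell '.' (not opp) -> no flip
Dir E: first cell '.' (not opp) -> no flip
Dir SW: first cell '.' (not opp) -> no flip
Dir S: opp run (2,2) capped by B -> flip
Dir SE: first cell 'B' (not opp) -> no flip

Answer: (2,2)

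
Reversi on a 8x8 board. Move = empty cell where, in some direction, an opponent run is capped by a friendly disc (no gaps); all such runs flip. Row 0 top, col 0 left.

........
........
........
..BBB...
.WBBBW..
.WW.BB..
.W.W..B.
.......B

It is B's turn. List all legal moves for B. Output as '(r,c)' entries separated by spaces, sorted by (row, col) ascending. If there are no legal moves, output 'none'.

(3,0): no bracket -> illegal
(3,1): no bracket -> illegal
(3,5): flips 1 -> legal
(3,6): flips 1 -> legal
(4,0): flips 1 -> legal
(4,6): flips 1 -> legal
(5,0): flips 1 -> legal
(5,3): no bracket -> illegal
(5,6): flips 1 -> legal
(6,0): flips 1 -> legal
(6,2): flips 1 -> legal
(6,4): no bracket -> illegal
(7,0): flips 2 -> legal
(7,1): no bracket -> illegal
(7,2): flips 1 -> legal
(7,3): no bracket -> illegal
(7,4): no bracket -> illegal

Answer: (3,5) (3,6) (4,0) (4,6) (5,0) (5,6) (6,0) (6,2) (7,0) (7,2)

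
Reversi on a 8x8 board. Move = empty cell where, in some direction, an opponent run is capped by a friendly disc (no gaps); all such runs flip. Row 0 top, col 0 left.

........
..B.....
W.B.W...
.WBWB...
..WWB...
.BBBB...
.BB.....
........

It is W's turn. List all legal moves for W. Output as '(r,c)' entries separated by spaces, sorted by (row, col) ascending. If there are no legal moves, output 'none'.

Answer: (0,2) (1,1) (1,3) (2,1) (2,5) (3,5) (4,5) (5,5) (6,0) (6,3) (6,4) (6,5) (7,0) (7,2)

Derivation:
(0,1): no bracket -> illegal
(0,2): flips 3 -> legal
(0,3): no bracket -> illegal
(1,1): flips 1 -> legal
(1,3): flips 1 -> legal
(2,1): flips 1 -> legal
(2,3): no bracket -> illegal
(2,5): flips 1 -> legal
(3,5): flips 1 -> legal
(4,0): no bracket -> illegal
(4,1): no bracket -> illegal
(4,5): flips 1 -> legal
(5,0): no bracket -> illegal
(5,5): flips 1 -> legal
(6,0): flips 1 -> legal
(6,3): flips 1 -> legal
(6,4): flips 4 -> legal
(6,5): flips 1 -> legal
(7,0): flips 2 -> legal
(7,1): no bracket -> illegal
(7,2): flips 2 -> legal
(7,3): no bracket -> illegal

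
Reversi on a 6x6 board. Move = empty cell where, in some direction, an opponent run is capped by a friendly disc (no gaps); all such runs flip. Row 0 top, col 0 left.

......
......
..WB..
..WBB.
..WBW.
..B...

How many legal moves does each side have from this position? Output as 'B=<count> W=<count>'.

Answer: B=9 W=4

Derivation:
-- B to move --
(1,1): flips 1 -> legal
(1,2): flips 3 -> legal
(1,3): no bracket -> illegal
(2,1): flips 2 -> legal
(3,1): flips 1 -> legal
(3,5): no bracket -> illegal
(4,1): flips 2 -> legal
(4,5): flips 1 -> legal
(5,1): flips 1 -> legal
(5,3): no bracket -> illegal
(5,4): flips 1 -> legal
(5,5): flips 1 -> legal
B mobility = 9
-- W to move --
(1,2): no bracket -> illegal
(1,3): no bracket -> illegal
(1,4): flips 1 -> legal
(2,4): flips 3 -> legal
(2,5): no bracket -> illegal
(3,5): flips 2 -> legal
(4,1): no bracket -> illegal
(4,5): no bracket -> illegal
(5,1): no bracket -> illegal
(5,3): no bracket -> illegal
(5,4): flips 1 -> legal
W mobility = 4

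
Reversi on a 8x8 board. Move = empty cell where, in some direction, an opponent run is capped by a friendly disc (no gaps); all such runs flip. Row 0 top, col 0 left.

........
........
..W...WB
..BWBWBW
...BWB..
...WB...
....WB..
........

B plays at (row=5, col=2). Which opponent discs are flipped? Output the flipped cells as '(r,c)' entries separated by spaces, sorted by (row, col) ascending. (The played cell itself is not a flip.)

Answer: (5,3)

Derivation:
Dir NW: first cell '.' (not opp) -> no flip
Dir N: first cell '.' (not opp) -> no flip
Dir NE: first cell 'B' (not opp) -> no flip
Dir W: first cell '.' (not opp) -> no flip
Dir E: opp run (5,3) capped by B -> flip
Dir SW: first cell '.' (not opp) -> no flip
Dir S: first cell '.' (not opp) -> no flip
Dir SE: first cell '.' (not opp) -> no flip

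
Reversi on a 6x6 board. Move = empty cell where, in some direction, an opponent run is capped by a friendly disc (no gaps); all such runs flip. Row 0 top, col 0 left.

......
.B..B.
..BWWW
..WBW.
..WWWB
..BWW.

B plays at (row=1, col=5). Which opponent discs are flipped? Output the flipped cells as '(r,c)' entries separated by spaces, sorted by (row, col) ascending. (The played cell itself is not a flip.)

Dir NW: first cell '.' (not opp) -> no flip
Dir N: first cell '.' (not opp) -> no flip
Dir NE: edge -> no flip
Dir W: first cell 'B' (not opp) -> no flip
Dir E: edge -> no flip
Dir SW: opp run (2,4) capped by B -> flip
Dir S: opp run (2,5), next='.' -> no flip
Dir SE: edge -> no flip

Answer: (2,4)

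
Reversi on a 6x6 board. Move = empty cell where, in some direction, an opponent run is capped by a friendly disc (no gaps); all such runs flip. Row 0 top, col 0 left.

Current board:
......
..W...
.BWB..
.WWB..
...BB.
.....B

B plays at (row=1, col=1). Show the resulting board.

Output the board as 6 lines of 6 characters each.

Place B at (1,1); scan 8 dirs for brackets.
Dir NW: first cell '.' (not opp) -> no flip
Dir N: first cell '.' (not opp) -> no flip
Dir NE: first cell '.' (not opp) -> no flip
Dir W: first cell '.' (not opp) -> no flip
Dir E: opp run (1,2), next='.' -> no flip
Dir SW: first cell '.' (not opp) -> no flip
Dir S: first cell 'B' (not opp) -> no flip
Dir SE: opp run (2,2) capped by B -> flip
All flips: (2,2)

Answer: ......
.BW...
.BBB..
.WWB..
...BB.
.....B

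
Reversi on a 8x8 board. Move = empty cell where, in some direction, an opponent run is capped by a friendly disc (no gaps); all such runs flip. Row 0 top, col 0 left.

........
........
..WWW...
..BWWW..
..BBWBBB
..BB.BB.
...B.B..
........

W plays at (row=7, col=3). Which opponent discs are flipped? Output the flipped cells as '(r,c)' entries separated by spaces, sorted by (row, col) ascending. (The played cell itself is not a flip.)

Answer: (4,3) (5,3) (6,3)

Derivation:
Dir NW: first cell '.' (not opp) -> no flip
Dir N: opp run (6,3) (5,3) (4,3) capped by W -> flip
Dir NE: first cell '.' (not opp) -> no flip
Dir W: first cell '.' (not opp) -> no flip
Dir E: first cell '.' (not opp) -> no flip
Dir SW: edge -> no flip
Dir S: edge -> no flip
Dir SE: edge -> no flip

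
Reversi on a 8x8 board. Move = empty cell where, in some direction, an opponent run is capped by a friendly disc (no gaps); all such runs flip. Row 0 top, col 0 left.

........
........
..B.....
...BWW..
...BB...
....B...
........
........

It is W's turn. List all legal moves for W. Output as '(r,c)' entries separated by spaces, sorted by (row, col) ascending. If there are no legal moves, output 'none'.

Answer: (3,2) (5,2) (5,3) (6,4)

Derivation:
(1,1): no bracket -> illegal
(1,2): no bracket -> illegal
(1,3): no bracket -> illegal
(2,1): no bracket -> illegal
(2,3): no bracket -> illegal
(2,4): no bracket -> illegal
(3,1): no bracket -> illegal
(3,2): flips 1 -> legal
(4,2): no bracket -> illegal
(4,5): no bracket -> illegal
(5,2): flips 1 -> legal
(5,3): flips 1 -> legal
(5,5): no bracket -> illegal
(6,3): no bracket -> illegal
(6,4): flips 2 -> legal
(6,5): no bracket -> illegal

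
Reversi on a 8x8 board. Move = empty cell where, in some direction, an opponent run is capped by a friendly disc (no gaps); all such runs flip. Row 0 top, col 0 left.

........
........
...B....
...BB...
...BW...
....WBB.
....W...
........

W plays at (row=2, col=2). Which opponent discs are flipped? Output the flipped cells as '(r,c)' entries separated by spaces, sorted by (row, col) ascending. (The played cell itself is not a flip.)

Answer: (3,3)

Derivation:
Dir NW: first cell '.' (not opp) -> no flip
Dir N: first cell '.' (not opp) -> no flip
Dir NE: first cell '.' (not opp) -> no flip
Dir W: first cell '.' (not opp) -> no flip
Dir E: opp run (2,3), next='.' -> no flip
Dir SW: first cell '.' (not opp) -> no flip
Dir S: first cell '.' (not opp) -> no flip
Dir SE: opp run (3,3) capped by W -> flip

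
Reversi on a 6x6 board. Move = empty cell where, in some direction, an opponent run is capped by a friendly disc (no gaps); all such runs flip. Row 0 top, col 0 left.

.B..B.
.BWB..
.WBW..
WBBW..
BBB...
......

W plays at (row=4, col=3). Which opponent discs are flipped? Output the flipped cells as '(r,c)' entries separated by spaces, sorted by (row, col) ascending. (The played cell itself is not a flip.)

Dir NW: opp run (3,2) capped by W -> flip
Dir N: first cell 'W' (not opp) -> no flip
Dir NE: first cell '.' (not opp) -> no flip
Dir W: opp run (4,2) (4,1) (4,0), next=edge -> no flip
Dir E: first cell '.' (not opp) -> no flip
Dir SW: first cell '.' (not opp) -> no flip
Dir S: first cell '.' (not opp) -> no flip
Dir SE: first cell '.' (not opp) -> no flip

Answer: (3,2)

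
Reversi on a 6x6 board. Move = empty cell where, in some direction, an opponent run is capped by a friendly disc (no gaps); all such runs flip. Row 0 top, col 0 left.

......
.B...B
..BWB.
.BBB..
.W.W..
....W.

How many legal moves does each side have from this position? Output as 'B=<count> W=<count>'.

Answer: B=5 W=2

Derivation:
-- B to move --
(1,2): no bracket -> illegal
(1,3): flips 1 -> legal
(1,4): flips 1 -> legal
(3,0): no bracket -> illegal
(3,4): no bracket -> illegal
(4,0): no bracket -> illegal
(4,2): no bracket -> illegal
(4,4): no bracket -> illegal
(4,5): no bracket -> illegal
(5,0): flips 1 -> legal
(5,1): flips 1 -> legal
(5,2): no bracket -> illegal
(5,3): flips 1 -> legal
(5,5): no bracket -> illegal
B mobility = 5
-- W to move --
(0,0): no bracket -> illegal
(0,1): no bracket -> illegal
(0,2): no bracket -> illegal
(0,4): no bracket -> illegal
(0,5): no bracket -> illegal
(1,0): no bracket -> illegal
(1,2): no bracket -> illegal
(1,3): no bracket -> illegal
(1,4): no bracket -> illegal
(2,0): no bracket -> illegal
(2,1): flips 3 -> legal
(2,5): flips 1 -> legal
(3,0): no bracket -> illegal
(3,4): no bracket -> illegal
(3,5): no bracket -> illegal
(4,0): no bracket -> illegal
(4,2): no bracket -> illegal
(4,4): no bracket -> illegal
W mobility = 2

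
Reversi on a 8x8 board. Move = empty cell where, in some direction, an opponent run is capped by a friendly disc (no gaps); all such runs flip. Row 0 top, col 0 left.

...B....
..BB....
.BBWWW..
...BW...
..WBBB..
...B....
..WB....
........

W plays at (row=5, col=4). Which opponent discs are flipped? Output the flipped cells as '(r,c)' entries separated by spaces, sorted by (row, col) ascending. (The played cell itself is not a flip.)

Dir NW: opp run (4,3), next='.' -> no flip
Dir N: opp run (4,4) capped by W -> flip
Dir NE: opp run (4,5), next='.' -> no flip
Dir W: opp run (5,3), next='.' -> no flip
Dir E: first cell '.' (not opp) -> no flip
Dir SW: opp run (6,3), next='.' -> no flip
Dir S: first cell '.' (not opp) -> no flip
Dir SE: first cell '.' (not opp) -> no flip

Answer: (4,4)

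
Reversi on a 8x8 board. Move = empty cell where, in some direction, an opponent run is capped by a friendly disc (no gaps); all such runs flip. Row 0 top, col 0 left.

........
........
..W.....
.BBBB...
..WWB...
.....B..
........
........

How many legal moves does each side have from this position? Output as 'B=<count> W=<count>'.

-- B to move --
(1,1): flips 1 -> legal
(1,2): flips 1 -> legal
(1,3): flips 1 -> legal
(2,1): no bracket -> illegal
(2,3): no bracket -> illegal
(4,1): flips 2 -> legal
(5,1): flips 1 -> legal
(5,2): flips 2 -> legal
(5,3): flips 2 -> legal
(5,4): flips 1 -> legal
B mobility = 8
-- W to move --
(2,0): flips 1 -> legal
(2,1): flips 1 -> legal
(2,3): flips 1 -> legal
(2,4): flips 1 -> legal
(2,5): flips 1 -> legal
(3,0): no bracket -> illegal
(3,5): no bracket -> illegal
(4,0): flips 1 -> legal
(4,1): no bracket -> illegal
(4,5): flips 1 -> legal
(4,6): no bracket -> illegal
(5,3): no bracket -> illegal
(5,4): no bracket -> illegal
(5,6): no bracket -> illegal
(6,4): no bracket -> illegal
(6,5): no bracket -> illegal
(6,6): flips 3 -> legal
W mobility = 8

Answer: B=8 W=8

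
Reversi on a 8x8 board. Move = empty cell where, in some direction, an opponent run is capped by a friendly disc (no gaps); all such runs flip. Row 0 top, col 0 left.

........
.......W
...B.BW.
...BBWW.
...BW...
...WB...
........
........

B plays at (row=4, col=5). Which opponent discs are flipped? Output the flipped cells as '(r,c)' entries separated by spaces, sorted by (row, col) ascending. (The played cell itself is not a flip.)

Dir NW: first cell 'B' (not opp) -> no flip
Dir N: opp run (3,5) capped by B -> flip
Dir NE: opp run (3,6), next='.' -> no flip
Dir W: opp run (4,4) capped by B -> flip
Dir E: first cell '.' (not opp) -> no flip
Dir SW: first cell 'B' (not opp) -> no flip
Dir S: first cell '.' (not opp) -> no flip
Dir SE: first cell '.' (not opp) -> no flip

Answer: (3,5) (4,4)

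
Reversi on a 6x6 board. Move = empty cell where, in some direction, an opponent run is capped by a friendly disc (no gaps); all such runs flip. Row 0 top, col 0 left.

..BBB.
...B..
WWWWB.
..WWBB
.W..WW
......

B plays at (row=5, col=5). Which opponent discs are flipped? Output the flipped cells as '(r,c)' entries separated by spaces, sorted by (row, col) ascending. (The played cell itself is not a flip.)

Answer: (4,5)

Derivation:
Dir NW: opp run (4,4) (3,3) (2,2), next='.' -> no flip
Dir N: opp run (4,5) capped by B -> flip
Dir NE: edge -> no flip
Dir W: first cell '.' (not opp) -> no flip
Dir E: edge -> no flip
Dir SW: edge -> no flip
Dir S: edge -> no flip
Dir SE: edge -> no flip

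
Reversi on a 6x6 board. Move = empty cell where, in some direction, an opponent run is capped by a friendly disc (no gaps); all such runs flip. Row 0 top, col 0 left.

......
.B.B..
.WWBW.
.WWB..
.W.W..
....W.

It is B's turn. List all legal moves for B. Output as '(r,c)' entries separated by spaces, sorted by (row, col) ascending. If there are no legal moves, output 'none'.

(1,0): no bracket -> illegal
(1,2): no bracket -> illegal
(1,4): no bracket -> illegal
(1,5): flips 1 -> legal
(2,0): flips 2 -> legal
(2,5): flips 1 -> legal
(3,0): flips 2 -> legal
(3,4): no bracket -> illegal
(3,5): flips 1 -> legal
(4,0): flips 2 -> legal
(4,2): no bracket -> illegal
(4,4): no bracket -> illegal
(4,5): no bracket -> illegal
(5,0): flips 2 -> legal
(5,1): flips 3 -> legal
(5,2): no bracket -> illegal
(5,3): flips 1 -> legal
(5,5): no bracket -> illegal

Answer: (1,5) (2,0) (2,5) (3,0) (3,5) (4,0) (5,0) (5,1) (5,3)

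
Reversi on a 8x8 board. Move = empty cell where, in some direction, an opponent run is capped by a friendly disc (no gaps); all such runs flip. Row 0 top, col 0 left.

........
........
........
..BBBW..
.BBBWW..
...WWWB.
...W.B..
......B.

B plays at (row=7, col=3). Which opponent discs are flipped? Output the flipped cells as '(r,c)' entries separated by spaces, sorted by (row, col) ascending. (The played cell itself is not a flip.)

Dir NW: first cell '.' (not opp) -> no flip
Dir N: opp run (6,3) (5,3) capped by B -> flip
Dir NE: first cell '.' (not opp) -> no flip
Dir W: first cell '.' (not opp) -> no flip
Dir E: first cell '.' (not opp) -> no flip
Dir SW: edge -> no flip
Dir S: edge -> no flip
Dir SE: edge -> no flip

Answer: (5,3) (6,3)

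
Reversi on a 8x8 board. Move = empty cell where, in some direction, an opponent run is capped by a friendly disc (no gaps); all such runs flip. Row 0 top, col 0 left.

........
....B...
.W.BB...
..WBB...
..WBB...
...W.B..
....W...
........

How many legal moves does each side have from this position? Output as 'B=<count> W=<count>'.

Answer: B=7 W=7

Derivation:
-- B to move --
(1,0): flips 2 -> legal
(1,1): no bracket -> illegal
(1,2): no bracket -> illegal
(2,0): no bracket -> illegal
(2,2): no bracket -> illegal
(3,0): no bracket -> illegal
(3,1): flips 1 -> legal
(4,1): flips 2 -> legal
(5,1): flips 1 -> legal
(5,2): no bracket -> illegal
(5,4): no bracket -> illegal
(6,2): flips 1 -> legal
(6,3): flips 1 -> legal
(6,5): no bracket -> illegal
(7,3): flips 1 -> legal
(7,4): no bracket -> illegal
(7,5): no bracket -> illegal
B mobility = 7
-- W to move --
(0,3): no bracket -> illegal
(0,4): no bracket -> illegal
(0,5): flips 2 -> legal
(1,2): no bracket -> illegal
(1,3): flips 3 -> legal
(1,5): flips 2 -> legal
(2,2): no bracket -> illegal
(2,5): no bracket -> illegal
(3,5): flips 3 -> legal
(4,5): flips 2 -> legal
(4,6): flips 1 -> legal
(5,2): no bracket -> illegal
(5,4): flips 1 -> legal
(5,6): no bracket -> illegal
(6,5): no bracket -> illegal
(6,6): no bracket -> illegal
W mobility = 7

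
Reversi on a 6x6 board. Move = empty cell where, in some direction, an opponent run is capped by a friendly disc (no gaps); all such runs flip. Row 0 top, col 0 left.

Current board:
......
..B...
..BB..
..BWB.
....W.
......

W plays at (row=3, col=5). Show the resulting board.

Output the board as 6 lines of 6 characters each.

Answer: ......
..B...
..BB..
..BWWW
....W.
......

Derivation:
Place W at (3,5); scan 8 dirs for brackets.
Dir NW: first cell '.' (not opp) -> no flip
Dir N: first cell '.' (not opp) -> no flip
Dir NE: edge -> no flip
Dir W: opp run (3,4) capped by W -> flip
Dir E: edge -> no flip
Dir SW: first cell 'W' (not opp) -> no flip
Dir S: first cell '.' (not opp) -> no flip
Dir SE: edge -> no flip
All flips: (3,4)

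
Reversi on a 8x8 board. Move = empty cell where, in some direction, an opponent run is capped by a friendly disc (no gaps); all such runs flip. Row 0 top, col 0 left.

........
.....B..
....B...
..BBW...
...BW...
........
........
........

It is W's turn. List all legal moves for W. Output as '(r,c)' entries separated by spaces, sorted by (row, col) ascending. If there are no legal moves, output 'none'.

Answer: (1,4) (2,2) (3,1) (4,2) (5,2)

Derivation:
(0,4): no bracket -> illegal
(0,5): no bracket -> illegal
(0,6): no bracket -> illegal
(1,3): no bracket -> illegal
(1,4): flips 1 -> legal
(1,6): no bracket -> illegal
(2,1): no bracket -> illegal
(2,2): flips 1 -> legal
(2,3): no bracket -> illegal
(2,5): no bracket -> illegal
(2,6): no bracket -> illegal
(3,1): flips 2 -> legal
(3,5): no bracket -> illegal
(4,1): no bracket -> illegal
(4,2): flips 1 -> legal
(5,2): flips 1 -> legal
(5,3): no bracket -> illegal
(5,4): no bracket -> illegal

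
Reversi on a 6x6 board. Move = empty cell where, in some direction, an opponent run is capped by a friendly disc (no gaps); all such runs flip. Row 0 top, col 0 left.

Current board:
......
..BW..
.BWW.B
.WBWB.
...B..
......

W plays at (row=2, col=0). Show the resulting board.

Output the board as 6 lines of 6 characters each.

Answer: ......
..BW..
WWWW.B
.WBWB.
...B..
......

Derivation:
Place W at (2,0); scan 8 dirs for brackets.
Dir NW: edge -> no flip
Dir N: first cell '.' (not opp) -> no flip
Dir NE: first cell '.' (not opp) -> no flip
Dir W: edge -> no flip
Dir E: opp run (2,1) capped by W -> flip
Dir SW: edge -> no flip
Dir S: first cell '.' (not opp) -> no flip
Dir SE: first cell 'W' (not opp) -> no flip
All flips: (2,1)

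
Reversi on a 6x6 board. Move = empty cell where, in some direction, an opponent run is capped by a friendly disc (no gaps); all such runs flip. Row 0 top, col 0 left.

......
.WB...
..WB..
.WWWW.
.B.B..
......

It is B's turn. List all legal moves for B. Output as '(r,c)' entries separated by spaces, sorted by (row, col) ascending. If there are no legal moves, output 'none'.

Answer: (1,0) (2,1) (2,5) (4,2) (4,5)

Derivation:
(0,0): no bracket -> illegal
(0,1): no bracket -> illegal
(0,2): no bracket -> illegal
(1,0): flips 1 -> legal
(1,3): no bracket -> illegal
(2,0): no bracket -> illegal
(2,1): flips 3 -> legal
(2,4): no bracket -> illegal
(2,5): flips 1 -> legal
(3,0): no bracket -> illegal
(3,5): no bracket -> illegal
(4,0): no bracket -> illegal
(4,2): flips 2 -> legal
(4,4): no bracket -> illegal
(4,5): flips 1 -> legal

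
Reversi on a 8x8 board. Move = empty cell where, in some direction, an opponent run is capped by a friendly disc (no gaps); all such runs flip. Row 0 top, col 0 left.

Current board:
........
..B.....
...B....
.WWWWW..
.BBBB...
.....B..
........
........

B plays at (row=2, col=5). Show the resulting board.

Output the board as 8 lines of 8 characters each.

Place B at (2,5); scan 8 dirs for brackets.
Dir NW: first cell '.' (not opp) -> no flip
Dir N: first cell '.' (not opp) -> no flip
Dir NE: first cell '.' (not opp) -> no flip
Dir W: first cell '.' (not opp) -> no flip
Dir E: first cell '.' (not opp) -> no flip
Dir SW: opp run (3,4) capped by B -> flip
Dir S: opp run (3,5), next='.' -> no flip
Dir SE: first cell '.' (not opp) -> no flip
All flips: (3,4)

Answer: ........
..B.....
...B.B..
.WWWBW..
.BBBB...
.....B..
........
........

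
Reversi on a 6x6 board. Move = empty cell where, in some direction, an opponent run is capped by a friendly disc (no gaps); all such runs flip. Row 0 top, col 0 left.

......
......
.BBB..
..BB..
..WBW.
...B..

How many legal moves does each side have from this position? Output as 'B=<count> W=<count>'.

Answer: B=7 W=3

Derivation:
-- B to move --
(3,1): flips 1 -> legal
(3,4): no bracket -> illegal
(3,5): flips 1 -> legal
(4,1): flips 1 -> legal
(4,5): flips 1 -> legal
(5,1): flips 1 -> legal
(5,2): flips 1 -> legal
(5,4): no bracket -> illegal
(5,5): flips 1 -> legal
B mobility = 7
-- W to move --
(1,0): no bracket -> illegal
(1,1): flips 2 -> legal
(1,2): flips 2 -> legal
(1,3): no bracket -> illegal
(1,4): no bracket -> illegal
(2,0): no bracket -> illegal
(2,4): flips 1 -> legal
(3,0): no bracket -> illegal
(3,1): no bracket -> illegal
(3,4): no bracket -> illegal
(4,1): no bracket -> illegal
(5,2): no bracket -> illegal
(5,4): no bracket -> illegal
W mobility = 3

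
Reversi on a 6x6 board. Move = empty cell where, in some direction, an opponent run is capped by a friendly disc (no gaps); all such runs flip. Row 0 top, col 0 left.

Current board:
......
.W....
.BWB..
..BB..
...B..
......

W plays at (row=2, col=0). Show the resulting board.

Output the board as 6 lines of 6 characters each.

Answer: ......
.W....
WWWB..
..BB..
...B..
......

Derivation:
Place W at (2,0); scan 8 dirs for brackets.
Dir NW: edge -> no flip
Dir N: first cell '.' (not opp) -> no flip
Dir NE: first cell 'W' (not opp) -> no flip
Dir W: edge -> no flip
Dir E: opp run (2,1) capped by W -> flip
Dir SW: edge -> no flip
Dir S: first cell '.' (not opp) -> no flip
Dir SE: first cell '.' (not opp) -> no flip
All flips: (2,1)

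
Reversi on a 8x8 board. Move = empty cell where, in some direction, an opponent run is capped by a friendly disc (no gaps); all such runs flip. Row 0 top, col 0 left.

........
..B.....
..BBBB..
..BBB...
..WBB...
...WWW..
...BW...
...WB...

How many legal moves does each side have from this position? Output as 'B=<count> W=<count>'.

Answer: B=8 W=11

Derivation:
-- B to move --
(3,1): no bracket -> illegal
(4,1): flips 1 -> legal
(4,5): flips 1 -> legal
(4,6): no bracket -> illegal
(5,1): flips 1 -> legal
(5,2): flips 1 -> legal
(5,6): no bracket -> illegal
(6,2): flips 1 -> legal
(6,5): flips 2 -> legal
(6,6): flips 1 -> legal
(7,2): flips 1 -> legal
(7,5): no bracket -> illegal
B mobility = 8
-- W to move --
(0,1): no bracket -> illegal
(0,2): flips 3 -> legal
(0,3): no bracket -> illegal
(1,1): flips 3 -> legal
(1,3): flips 3 -> legal
(1,4): flips 3 -> legal
(1,5): flips 2 -> legal
(1,6): no bracket -> illegal
(2,1): flips 2 -> legal
(2,6): no bracket -> illegal
(3,1): no bracket -> illegal
(3,5): flips 1 -> legal
(3,6): no bracket -> illegal
(4,1): no bracket -> illegal
(4,5): flips 2 -> legal
(5,2): no bracket -> illegal
(6,2): flips 1 -> legal
(6,5): no bracket -> illegal
(7,2): flips 1 -> legal
(7,5): flips 1 -> legal
W mobility = 11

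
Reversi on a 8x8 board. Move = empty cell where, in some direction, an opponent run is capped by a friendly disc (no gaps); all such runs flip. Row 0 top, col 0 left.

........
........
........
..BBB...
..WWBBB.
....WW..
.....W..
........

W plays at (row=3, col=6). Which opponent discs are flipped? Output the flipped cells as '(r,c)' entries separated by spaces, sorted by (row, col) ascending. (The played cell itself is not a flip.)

Answer: (4,5)

Derivation:
Dir NW: first cell '.' (not opp) -> no flip
Dir N: first cell '.' (not opp) -> no flip
Dir NE: first cell '.' (not opp) -> no flip
Dir W: first cell '.' (not opp) -> no flip
Dir E: first cell '.' (not opp) -> no flip
Dir SW: opp run (4,5) capped by W -> flip
Dir S: opp run (4,6), next='.' -> no flip
Dir SE: first cell '.' (not opp) -> no flip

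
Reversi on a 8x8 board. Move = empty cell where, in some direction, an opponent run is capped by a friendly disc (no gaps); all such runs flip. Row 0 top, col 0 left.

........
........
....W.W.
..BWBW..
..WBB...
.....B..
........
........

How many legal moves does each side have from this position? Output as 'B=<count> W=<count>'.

-- B to move --
(1,3): no bracket -> illegal
(1,4): flips 1 -> legal
(1,5): no bracket -> illegal
(1,6): no bracket -> illegal
(1,7): flips 2 -> legal
(2,2): flips 1 -> legal
(2,3): flips 1 -> legal
(2,5): no bracket -> illegal
(2,7): no bracket -> illegal
(3,1): no bracket -> illegal
(3,6): flips 1 -> legal
(3,7): no bracket -> illegal
(4,1): flips 1 -> legal
(4,5): no bracket -> illegal
(4,6): no bracket -> illegal
(5,1): no bracket -> illegal
(5,2): flips 1 -> legal
(5,3): no bracket -> illegal
B mobility = 7
-- W to move --
(2,1): no bracket -> illegal
(2,2): flips 1 -> legal
(2,3): no bracket -> illegal
(2,5): no bracket -> illegal
(3,1): flips 1 -> legal
(4,1): no bracket -> illegal
(4,5): flips 2 -> legal
(4,6): no bracket -> illegal
(5,2): no bracket -> illegal
(5,3): flips 2 -> legal
(5,4): flips 2 -> legal
(5,6): no bracket -> illegal
(6,4): no bracket -> illegal
(6,5): no bracket -> illegal
(6,6): flips 2 -> legal
W mobility = 6

Answer: B=7 W=6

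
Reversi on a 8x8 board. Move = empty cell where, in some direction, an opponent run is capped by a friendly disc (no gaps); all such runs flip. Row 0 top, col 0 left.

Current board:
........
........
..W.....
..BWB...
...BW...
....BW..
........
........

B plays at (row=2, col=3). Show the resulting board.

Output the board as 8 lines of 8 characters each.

Place B at (2,3); scan 8 dirs for brackets.
Dir NW: first cell '.' (not opp) -> no flip
Dir N: first cell '.' (not opp) -> no flip
Dir NE: first cell '.' (not opp) -> no flip
Dir W: opp run (2,2), next='.' -> no flip
Dir E: first cell '.' (not opp) -> no flip
Dir SW: first cell 'B' (not opp) -> no flip
Dir S: opp run (3,3) capped by B -> flip
Dir SE: first cell 'B' (not opp) -> no flip
All flips: (3,3)

Answer: ........
........
..WB....
..BBB...
...BW...
....BW..
........
........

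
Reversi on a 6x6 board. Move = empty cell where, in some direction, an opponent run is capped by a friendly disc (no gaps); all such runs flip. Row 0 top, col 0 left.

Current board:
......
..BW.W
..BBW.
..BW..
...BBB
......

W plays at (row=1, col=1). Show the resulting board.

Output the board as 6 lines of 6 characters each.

Place W at (1,1); scan 8 dirs for brackets.
Dir NW: first cell '.' (not opp) -> no flip
Dir N: first cell '.' (not opp) -> no flip
Dir NE: first cell '.' (not opp) -> no flip
Dir W: first cell '.' (not opp) -> no flip
Dir E: opp run (1,2) capped by W -> flip
Dir SW: first cell '.' (not opp) -> no flip
Dir S: first cell '.' (not opp) -> no flip
Dir SE: opp run (2,2) capped by W -> flip
All flips: (1,2) (2,2)

Answer: ......
.WWW.W
..WBW.
..BW..
...BBB
......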